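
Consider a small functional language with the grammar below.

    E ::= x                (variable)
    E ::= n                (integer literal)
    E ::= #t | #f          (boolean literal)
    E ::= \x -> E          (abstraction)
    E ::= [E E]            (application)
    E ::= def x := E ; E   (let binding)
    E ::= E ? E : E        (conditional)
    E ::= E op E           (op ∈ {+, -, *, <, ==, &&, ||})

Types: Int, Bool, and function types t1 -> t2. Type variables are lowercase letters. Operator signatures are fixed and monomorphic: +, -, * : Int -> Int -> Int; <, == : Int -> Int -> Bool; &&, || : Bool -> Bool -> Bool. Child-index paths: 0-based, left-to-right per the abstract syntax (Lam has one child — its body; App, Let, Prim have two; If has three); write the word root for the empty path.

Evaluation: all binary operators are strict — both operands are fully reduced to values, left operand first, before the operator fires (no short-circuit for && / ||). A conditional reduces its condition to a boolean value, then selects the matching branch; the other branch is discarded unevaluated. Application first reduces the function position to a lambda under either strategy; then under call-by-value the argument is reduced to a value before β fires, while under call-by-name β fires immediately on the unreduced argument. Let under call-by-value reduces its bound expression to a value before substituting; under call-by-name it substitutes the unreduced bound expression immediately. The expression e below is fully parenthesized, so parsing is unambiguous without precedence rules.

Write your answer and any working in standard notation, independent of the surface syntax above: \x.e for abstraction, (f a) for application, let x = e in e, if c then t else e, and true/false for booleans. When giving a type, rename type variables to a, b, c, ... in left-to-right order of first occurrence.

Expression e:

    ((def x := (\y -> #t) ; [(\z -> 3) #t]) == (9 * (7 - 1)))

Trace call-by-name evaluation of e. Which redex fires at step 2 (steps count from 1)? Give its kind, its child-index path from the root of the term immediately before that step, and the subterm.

Answer: beta at 0 : ((\z.3) true)

Working:
step 0: ((let x = (\y.true) in ((\z.3) true)) == (9 * (7 - 1)))
step 1: [let@0] (((\z.3) true) == (9 * (7 - 1)))
step 2: [beta@0] (3 == (9 * (7 - 1)))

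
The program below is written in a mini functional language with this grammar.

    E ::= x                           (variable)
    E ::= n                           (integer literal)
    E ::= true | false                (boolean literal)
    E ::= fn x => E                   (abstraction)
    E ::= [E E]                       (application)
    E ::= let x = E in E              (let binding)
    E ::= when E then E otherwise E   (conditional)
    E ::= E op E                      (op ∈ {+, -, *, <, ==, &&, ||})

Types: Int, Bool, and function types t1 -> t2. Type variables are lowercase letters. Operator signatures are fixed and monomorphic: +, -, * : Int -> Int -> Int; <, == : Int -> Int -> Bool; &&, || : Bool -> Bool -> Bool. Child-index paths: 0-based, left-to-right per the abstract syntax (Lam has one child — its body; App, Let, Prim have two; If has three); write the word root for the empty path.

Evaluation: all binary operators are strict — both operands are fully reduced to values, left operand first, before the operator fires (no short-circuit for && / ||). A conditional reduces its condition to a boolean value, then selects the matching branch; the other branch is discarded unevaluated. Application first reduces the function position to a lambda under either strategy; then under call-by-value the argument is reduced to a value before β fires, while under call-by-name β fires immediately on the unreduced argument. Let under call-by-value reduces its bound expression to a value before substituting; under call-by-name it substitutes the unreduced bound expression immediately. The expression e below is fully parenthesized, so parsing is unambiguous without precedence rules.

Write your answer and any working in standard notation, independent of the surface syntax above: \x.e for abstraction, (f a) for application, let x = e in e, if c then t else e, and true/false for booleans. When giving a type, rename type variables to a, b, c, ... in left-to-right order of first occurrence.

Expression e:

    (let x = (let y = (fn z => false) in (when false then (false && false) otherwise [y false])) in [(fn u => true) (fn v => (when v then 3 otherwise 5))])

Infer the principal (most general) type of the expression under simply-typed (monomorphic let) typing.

Derivation:
\z._ : a -> Bool
let y : a -> Bool
  unify Bool ~ Bool
  unify Bool ~ Bool
  unify Bool ~ Bool
y : a -> Bool
  unify a -> Bool ~ Bool -> b
  unify a ~ Bool
  unify Bool ~ b
_ _ : Bool
  unify Bool ~ Bool
let x : Bool
\u._ : c -> Bool
v : d
  unify d ~ Bool
  unify Int ~ Int
\v._ : Bool -> Int
  unify c -> Bool ~ (Bool -> Int) -> e
  unify c ~ Bool -> Int
  unify Bool ~ e
_ _ : Bool

Answer: Bool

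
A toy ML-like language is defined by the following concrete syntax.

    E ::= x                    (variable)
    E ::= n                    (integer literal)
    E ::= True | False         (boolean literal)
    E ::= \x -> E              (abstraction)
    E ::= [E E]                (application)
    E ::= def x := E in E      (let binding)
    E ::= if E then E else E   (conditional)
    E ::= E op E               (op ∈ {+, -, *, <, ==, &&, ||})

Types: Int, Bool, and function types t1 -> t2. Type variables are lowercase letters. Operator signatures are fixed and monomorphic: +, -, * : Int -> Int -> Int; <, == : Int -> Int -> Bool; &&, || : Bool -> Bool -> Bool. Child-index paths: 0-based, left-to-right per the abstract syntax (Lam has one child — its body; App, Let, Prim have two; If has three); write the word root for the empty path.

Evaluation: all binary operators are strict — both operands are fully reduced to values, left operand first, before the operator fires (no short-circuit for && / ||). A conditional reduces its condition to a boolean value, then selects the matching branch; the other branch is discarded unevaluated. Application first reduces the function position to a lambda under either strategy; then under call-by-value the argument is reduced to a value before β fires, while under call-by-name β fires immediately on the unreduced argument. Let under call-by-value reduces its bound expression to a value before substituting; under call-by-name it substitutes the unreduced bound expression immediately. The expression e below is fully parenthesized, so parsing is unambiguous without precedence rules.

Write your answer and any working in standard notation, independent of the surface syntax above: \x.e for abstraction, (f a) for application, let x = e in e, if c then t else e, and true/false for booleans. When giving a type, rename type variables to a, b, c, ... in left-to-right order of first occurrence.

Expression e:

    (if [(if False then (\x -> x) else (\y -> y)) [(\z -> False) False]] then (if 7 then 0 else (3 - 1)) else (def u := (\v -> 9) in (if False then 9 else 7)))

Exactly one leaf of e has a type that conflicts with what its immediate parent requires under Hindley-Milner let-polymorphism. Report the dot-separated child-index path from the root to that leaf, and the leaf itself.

Answer: 1.0 : 7

Working:
  unify Bool ~ Bool
x : a
\x._ : a -> a
y : b
\y._ : b -> b
  unify a -> a ~ b -> b
  unify a ~ b
  unify b ~ b
\z._ : c -> Bool
  unify c -> Bool ~ Bool -> d
  unify c ~ Bool
  unify Bool ~ d
_ _ : Bool
  unify b -> b ~ Bool -> e
  unify b ~ Bool
  unify Bool ~ e
_ _ : Bool
  unify Bool ~ Bool
  unify Int ~ Bool
  FAIL: mismatch Int ~ Bool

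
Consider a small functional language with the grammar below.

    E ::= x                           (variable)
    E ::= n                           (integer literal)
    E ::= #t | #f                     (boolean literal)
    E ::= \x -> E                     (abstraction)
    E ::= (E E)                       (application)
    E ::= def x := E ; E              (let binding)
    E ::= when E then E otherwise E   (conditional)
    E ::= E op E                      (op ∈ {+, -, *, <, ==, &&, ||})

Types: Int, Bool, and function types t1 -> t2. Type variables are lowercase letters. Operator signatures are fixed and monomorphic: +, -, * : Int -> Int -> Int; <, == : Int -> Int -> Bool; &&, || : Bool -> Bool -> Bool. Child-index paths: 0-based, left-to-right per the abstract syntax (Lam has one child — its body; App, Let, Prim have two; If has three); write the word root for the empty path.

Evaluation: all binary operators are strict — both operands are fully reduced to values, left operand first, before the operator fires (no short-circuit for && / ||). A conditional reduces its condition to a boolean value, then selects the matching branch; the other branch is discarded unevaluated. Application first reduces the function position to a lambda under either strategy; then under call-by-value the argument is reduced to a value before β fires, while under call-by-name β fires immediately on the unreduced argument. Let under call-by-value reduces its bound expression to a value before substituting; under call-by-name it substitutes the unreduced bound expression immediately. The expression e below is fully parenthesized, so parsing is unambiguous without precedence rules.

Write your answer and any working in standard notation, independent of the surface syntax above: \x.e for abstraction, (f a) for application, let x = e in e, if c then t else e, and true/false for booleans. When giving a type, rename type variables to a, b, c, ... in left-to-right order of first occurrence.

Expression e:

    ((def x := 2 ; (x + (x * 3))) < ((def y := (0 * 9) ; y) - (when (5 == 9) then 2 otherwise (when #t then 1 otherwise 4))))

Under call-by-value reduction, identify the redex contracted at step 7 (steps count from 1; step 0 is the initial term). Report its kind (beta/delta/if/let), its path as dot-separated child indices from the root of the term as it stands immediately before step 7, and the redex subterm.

Answer: if at 1.1 : (if false then 2 else (if true then 1 else 4))

Trace:
step 0: ((let x = 2 in (x + (x * 3))) < ((let y = (0 * 9) in y) - (if (5 == 9) then 2 else (if true then 1 else 4))))
step 1: [let@0] ((2 + (2 * 3)) < ((let y = (0 * 9) in y) - (if (5 == 9) then 2 else (if true then 1 else 4))))
step 2: [delta@0.1] ((2 + 6) < ((let y = (0 * 9) in y) - (if (5 == 9) then 2 else (if true then 1 else 4))))
step 3: [delta@0] (8 < ((let y = (0 * 9) in y) - (if (5 == 9) then 2 else (if true then 1 else 4))))
step 4: [delta@1.0.0] (8 < ((let y = 0 in y) - (if (5 == 9) then 2 else (if true then 1 else 4))))
step 5: [let@1.0] (8 < (0 - (if (5 == 9) then 2 else (if true then 1 else 4))))
step 6: [delta@1.1.0] (8 < (0 - (if false then 2 else (if true then 1 else 4))))
step 7: [if@1.1] (8 < (0 - (if true then 1 else 4)))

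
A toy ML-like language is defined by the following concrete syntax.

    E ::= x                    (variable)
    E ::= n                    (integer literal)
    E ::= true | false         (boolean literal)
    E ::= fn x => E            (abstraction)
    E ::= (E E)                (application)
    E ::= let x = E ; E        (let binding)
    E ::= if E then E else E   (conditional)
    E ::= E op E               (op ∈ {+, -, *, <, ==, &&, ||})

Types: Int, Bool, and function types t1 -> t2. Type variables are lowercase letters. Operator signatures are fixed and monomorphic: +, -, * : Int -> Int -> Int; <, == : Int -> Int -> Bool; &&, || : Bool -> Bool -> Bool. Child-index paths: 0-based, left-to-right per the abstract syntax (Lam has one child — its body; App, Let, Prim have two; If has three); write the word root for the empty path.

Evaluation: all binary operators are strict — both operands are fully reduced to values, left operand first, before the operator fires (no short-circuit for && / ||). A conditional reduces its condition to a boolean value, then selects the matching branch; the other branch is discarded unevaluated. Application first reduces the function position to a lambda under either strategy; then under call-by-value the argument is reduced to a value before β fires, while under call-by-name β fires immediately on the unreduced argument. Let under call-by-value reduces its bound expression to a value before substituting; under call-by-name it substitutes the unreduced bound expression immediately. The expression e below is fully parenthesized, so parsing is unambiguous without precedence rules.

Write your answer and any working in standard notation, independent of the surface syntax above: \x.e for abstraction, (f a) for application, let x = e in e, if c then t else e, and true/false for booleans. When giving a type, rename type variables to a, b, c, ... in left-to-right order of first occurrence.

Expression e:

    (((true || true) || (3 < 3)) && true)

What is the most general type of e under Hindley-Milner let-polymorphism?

Trace:
  unify Bool ~ Bool
  unify Bool ~ Bool
  unify Bool ~ Bool
  unify Int ~ Int
  unify Int ~ Int
  unify Bool ~ Bool
  unify Bool ~ Bool
  unify Bool ~ Bool

Answer: Bool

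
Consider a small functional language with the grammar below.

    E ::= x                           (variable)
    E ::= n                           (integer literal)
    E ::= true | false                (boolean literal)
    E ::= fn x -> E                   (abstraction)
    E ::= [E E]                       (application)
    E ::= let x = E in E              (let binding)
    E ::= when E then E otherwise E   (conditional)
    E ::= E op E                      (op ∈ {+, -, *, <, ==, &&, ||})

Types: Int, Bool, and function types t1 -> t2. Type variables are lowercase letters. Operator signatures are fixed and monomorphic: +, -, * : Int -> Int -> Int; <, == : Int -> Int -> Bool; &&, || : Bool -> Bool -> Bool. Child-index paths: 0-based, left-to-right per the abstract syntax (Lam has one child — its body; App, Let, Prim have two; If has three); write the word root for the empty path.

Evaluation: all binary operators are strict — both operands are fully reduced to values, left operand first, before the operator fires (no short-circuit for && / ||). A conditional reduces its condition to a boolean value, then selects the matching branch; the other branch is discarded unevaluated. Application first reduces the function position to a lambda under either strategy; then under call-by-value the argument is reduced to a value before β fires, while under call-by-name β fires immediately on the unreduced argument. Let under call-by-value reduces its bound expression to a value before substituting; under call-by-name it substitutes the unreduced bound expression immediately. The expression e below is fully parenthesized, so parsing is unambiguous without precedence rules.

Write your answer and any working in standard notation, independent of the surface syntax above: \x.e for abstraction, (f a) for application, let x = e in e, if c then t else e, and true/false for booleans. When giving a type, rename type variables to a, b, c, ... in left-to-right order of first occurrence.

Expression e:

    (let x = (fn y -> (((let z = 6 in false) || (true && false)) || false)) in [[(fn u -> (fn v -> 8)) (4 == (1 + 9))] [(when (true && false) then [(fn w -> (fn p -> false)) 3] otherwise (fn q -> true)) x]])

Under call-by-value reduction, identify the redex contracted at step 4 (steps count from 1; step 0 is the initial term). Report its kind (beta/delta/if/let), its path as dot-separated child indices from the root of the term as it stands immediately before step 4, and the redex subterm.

Answer: beta at 0 : ((\u.(\v.8)) false)

Working:
step 0: (let x = (\y.(((let z = 6 in false) || (true && false)) || false)) in (((\u.(\v.8)) (4 == (1 + 9))) ((if (true && false) then ((\w.(\p.false)) 3) else (\q.true)) x)))
step 1: [let@root] (((\u.(\v.8)) (4 == (1 + 9))) ((if (true && false) then ((\w.(\p.false)) 3) else (\q.true)) (\y.(((let z = 6 in false) || (true && false)) || false))))
step 2: [delta@0.1.1] (((\u.(\v.8)) (4 == 10)) ((if (true && false) then ((\w.(\p.false)) 3) else (\q.true)) (\y.(((let z = 6 in false) || (true && false)) || false))))
step 3: [delta@0.1] (((\u.(\v.8)) false) ((if (true && false) then ((\w.(\p.false)) 3) else (\q.true)) (\y.(((let z = 6 in false) || (true && false)) || false))))
step 4: [beta@0] ((\v.8) ((if (true && false) then ((\w.(\p.false)) 3) else (\q.true)) (\y.(((let z = 6 in false) || (true && false)) || false))))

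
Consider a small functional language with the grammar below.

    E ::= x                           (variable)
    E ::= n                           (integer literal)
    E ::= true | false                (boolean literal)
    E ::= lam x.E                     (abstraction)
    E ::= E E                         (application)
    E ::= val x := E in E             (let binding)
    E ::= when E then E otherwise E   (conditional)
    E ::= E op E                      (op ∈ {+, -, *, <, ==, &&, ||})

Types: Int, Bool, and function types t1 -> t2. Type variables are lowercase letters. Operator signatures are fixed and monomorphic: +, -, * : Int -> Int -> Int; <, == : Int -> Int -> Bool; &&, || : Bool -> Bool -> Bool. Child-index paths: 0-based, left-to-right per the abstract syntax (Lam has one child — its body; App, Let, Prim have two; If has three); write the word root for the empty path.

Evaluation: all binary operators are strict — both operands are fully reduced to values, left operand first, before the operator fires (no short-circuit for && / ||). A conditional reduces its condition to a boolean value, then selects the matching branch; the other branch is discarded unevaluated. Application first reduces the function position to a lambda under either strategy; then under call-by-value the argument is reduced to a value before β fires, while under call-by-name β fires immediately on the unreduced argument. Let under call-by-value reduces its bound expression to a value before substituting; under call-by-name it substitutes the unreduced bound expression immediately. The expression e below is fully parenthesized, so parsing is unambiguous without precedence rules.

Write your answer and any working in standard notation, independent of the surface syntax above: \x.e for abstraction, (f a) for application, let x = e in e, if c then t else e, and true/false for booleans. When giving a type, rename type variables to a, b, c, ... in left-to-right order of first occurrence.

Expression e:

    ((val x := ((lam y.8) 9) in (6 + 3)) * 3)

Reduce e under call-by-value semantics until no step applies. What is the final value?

Answer: 27

Working:
step 0: ((let x = ((\y.8) 9) in (6 + 3)) * 3)
step 1: [beta@0.0] ((let x = 8 in (6 + 3)) * 3)
step 2: [let@0] ((6 + 3) * 3)
step 3: [delta@0] (9 * 3)
step 4: [delta@root] 27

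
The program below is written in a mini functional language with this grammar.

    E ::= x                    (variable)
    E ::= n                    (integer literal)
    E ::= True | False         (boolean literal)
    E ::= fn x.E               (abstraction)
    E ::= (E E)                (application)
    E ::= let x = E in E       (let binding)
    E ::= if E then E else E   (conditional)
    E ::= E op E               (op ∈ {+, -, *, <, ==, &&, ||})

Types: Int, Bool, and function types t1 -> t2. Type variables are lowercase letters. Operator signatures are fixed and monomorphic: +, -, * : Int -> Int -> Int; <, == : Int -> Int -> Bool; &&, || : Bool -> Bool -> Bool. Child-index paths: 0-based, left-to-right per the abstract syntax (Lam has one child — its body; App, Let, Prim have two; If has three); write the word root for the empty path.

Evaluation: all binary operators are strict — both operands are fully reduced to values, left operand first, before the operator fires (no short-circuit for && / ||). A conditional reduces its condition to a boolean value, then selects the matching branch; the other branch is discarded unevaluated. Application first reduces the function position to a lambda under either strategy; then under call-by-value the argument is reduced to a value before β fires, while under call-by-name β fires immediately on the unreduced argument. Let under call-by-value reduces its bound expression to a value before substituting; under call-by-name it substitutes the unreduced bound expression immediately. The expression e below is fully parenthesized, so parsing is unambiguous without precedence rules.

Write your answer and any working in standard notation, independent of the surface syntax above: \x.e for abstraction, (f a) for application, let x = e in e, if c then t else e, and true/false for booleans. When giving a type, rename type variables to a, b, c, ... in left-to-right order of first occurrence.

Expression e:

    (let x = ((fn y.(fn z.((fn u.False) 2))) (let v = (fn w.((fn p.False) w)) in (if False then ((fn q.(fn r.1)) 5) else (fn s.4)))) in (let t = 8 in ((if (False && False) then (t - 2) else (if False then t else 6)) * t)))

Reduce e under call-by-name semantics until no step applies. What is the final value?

Answer: 48

Trace:
step 0: (let x = ((\y.(\z.((\u.false) 2))) (let v = (\w.((\p.false) w)) in (if false then ((\q.(\r.1)) 5) else (\s.4)))) in (let t = 8 in ((if (false && false) then (t - 2) else (if false then t else 6)) * t)))
step 1: [let@root] (let t = 8 in ((if (false && false) then (t - 2) else (if false then t else 6)) * t))
step 2: [let@root] ((if (false && false) then (8 - 2) else (if false then 8 else 6)) * 8)
step 3: [delta@0.0] ((if false then (8 - 2) else (if false then 8 else 6)) * 8)
step 4: [if@0] ((if false then 8 else 6) * 8)
step 5: [if@0] (6 * 8)
step 6: [delta@root] 48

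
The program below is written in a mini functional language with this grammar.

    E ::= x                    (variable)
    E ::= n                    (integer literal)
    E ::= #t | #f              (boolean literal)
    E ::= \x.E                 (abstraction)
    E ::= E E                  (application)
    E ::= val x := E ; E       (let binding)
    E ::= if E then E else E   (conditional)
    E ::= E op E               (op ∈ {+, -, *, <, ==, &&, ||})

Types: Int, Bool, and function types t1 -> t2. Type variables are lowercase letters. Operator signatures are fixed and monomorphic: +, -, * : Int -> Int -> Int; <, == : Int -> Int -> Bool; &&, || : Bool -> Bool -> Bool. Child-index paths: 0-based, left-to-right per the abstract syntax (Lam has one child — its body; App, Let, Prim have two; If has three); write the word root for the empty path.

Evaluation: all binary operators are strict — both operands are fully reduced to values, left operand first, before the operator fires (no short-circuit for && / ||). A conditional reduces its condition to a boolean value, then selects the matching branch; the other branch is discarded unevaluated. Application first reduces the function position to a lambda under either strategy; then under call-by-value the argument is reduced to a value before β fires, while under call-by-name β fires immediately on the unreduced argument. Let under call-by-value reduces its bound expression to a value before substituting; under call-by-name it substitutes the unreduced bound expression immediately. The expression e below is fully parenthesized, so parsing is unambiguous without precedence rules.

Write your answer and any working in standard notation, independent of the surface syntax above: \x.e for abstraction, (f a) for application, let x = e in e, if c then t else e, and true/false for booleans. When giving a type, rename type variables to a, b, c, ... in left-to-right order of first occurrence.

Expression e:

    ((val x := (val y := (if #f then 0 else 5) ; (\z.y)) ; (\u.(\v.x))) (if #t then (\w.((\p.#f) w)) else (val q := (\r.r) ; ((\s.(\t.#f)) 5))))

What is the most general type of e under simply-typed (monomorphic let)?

Answer: a -> b -> Int

Working:
  unify Bool ~ Bool
  unify Int ~ Int
let y : Int
y : Int
\z._ : a -> Int
let x : a -> Int
x : a -> Int
\v._ : c -> a -> Int
\u._ : b -> c -> a -> Int
  unify Bool ~ Bool
\p._ : e -> Bool
w : d
  unify e -> Bool ~ d -> f
  unify e ~ d
  unify Bool ~ f
_ _ : Bool
\w._ : d -> Bool
r : g
\r._ : g -> g
let q : g -> g
\t._ : i -> Bool
\s._ : h -> i -> Bool
  unify h -> i -> Bool ~ Int -> j
  unify h ~ Int
  unify i -> Bool ~ j
_ _ : i -> Bool
  unify d -> Bool ~ i -> Bool
  unify d ~ i
  unify Bool ~ Bool
  unify b -> c -> a -> Int ~ (i -> Bool) -> k
  unify b ~ i -> Bool
  unify c -> a -> Int ~ k
_ _ : c -> a -> Int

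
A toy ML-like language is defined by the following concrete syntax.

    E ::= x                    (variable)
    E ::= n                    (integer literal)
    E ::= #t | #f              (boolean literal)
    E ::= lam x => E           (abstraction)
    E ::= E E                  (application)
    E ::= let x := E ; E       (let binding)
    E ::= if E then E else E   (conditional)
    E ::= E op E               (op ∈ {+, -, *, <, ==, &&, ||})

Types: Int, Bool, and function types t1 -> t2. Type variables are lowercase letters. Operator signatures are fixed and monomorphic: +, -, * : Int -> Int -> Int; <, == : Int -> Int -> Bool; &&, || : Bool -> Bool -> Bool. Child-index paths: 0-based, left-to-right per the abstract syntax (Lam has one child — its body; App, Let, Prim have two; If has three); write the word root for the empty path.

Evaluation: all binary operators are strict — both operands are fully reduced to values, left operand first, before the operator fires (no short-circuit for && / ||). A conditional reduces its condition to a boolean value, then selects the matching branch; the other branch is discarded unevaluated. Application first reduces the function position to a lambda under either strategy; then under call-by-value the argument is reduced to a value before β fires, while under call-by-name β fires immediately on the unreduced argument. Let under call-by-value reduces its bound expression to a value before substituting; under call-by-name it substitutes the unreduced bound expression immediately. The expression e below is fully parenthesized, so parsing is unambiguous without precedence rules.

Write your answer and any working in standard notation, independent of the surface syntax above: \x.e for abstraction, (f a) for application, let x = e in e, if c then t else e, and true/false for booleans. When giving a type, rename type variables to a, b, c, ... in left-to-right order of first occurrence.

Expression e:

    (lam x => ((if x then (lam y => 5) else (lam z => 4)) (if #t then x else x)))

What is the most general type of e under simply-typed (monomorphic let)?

Answer: Bool -> Int

Derivation:
x : a
  unify a ~ Bool
\y._ : b -> Int
\z._ : c -> Int
  unify b -> Int ~ c -> Int
  unify b ~ c
  unify Int ~ Int
  unify Bool ~ Bool
x : Bool
x : Bool
  unify Bool ~ Bool
  unify c -> Int ~ Bool -> d
  unify c ~ Bool
  unify Int ~ d
_ _ : Int
\x._ : Bool -> Int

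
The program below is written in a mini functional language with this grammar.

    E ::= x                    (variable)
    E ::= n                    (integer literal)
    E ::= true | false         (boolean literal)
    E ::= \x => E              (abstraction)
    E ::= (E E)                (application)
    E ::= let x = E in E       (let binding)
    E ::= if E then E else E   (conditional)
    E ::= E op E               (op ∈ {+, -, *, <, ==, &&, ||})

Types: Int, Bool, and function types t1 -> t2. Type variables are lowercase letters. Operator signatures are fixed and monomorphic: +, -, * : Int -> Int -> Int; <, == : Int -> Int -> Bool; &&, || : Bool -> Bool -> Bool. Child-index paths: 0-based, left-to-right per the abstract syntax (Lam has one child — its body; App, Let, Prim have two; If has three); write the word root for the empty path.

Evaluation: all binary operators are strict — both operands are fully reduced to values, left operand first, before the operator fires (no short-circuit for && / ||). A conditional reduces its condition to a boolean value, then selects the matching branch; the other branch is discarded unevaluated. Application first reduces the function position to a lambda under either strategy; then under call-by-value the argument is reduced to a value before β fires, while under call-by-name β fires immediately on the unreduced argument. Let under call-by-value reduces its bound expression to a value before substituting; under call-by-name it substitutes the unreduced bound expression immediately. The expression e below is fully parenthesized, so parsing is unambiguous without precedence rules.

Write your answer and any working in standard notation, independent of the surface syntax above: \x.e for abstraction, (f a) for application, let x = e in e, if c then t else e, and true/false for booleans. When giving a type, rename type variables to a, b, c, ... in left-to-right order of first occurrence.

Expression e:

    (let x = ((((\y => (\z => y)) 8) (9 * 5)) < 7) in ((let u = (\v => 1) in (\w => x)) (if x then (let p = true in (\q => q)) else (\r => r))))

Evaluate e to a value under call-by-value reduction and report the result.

Derivation:
step 0: (let x = ((((\y.(\z.y)) 8) (9 * 5)) < 7) in ((let u = (\v.1) in (\w.x)) (if x then (let p = true in (\q.q)) else (\r.r))))
step 1: [beta@0.0.0] (let x = (((\z.8) (9 * 5)) < 7) in ((let u = (\v.1) in (\w.x)) (if x then (let p = true in (\q.q)) else (\r.r))))
step 2: [delta@0.0.1] (let x = (((\z.8) 45) < 7) in ((let u = (\v.1) in (\w.x)) (if x then (let p = true in (\q.q)) else (\r.r))))
step 3: [beta@0.0] (let x = (8 < 7) in ((let u = (\v.1) in (\w.x)) (if x then (let p = true in (\q.q)) else (\r.r))))
step 4: [delta@0] (let x = false in ((let u = (\v.1) in (\w.x)) (if x then (let p = true in (\q.q)) else (\r.r))))
step 5: [let@root] ((let u = (\v.1) in (\w.false)) (if false then (let p = true in (\q.q)) else (\r.r)))
step 6: [let@0] ((\w.false) (if false then (let p = true in (\q.q)) else (\r.r)))
step 7: [if@1] ((\w.false) (\r.r))
step 8: [beta@root] false

Answer: false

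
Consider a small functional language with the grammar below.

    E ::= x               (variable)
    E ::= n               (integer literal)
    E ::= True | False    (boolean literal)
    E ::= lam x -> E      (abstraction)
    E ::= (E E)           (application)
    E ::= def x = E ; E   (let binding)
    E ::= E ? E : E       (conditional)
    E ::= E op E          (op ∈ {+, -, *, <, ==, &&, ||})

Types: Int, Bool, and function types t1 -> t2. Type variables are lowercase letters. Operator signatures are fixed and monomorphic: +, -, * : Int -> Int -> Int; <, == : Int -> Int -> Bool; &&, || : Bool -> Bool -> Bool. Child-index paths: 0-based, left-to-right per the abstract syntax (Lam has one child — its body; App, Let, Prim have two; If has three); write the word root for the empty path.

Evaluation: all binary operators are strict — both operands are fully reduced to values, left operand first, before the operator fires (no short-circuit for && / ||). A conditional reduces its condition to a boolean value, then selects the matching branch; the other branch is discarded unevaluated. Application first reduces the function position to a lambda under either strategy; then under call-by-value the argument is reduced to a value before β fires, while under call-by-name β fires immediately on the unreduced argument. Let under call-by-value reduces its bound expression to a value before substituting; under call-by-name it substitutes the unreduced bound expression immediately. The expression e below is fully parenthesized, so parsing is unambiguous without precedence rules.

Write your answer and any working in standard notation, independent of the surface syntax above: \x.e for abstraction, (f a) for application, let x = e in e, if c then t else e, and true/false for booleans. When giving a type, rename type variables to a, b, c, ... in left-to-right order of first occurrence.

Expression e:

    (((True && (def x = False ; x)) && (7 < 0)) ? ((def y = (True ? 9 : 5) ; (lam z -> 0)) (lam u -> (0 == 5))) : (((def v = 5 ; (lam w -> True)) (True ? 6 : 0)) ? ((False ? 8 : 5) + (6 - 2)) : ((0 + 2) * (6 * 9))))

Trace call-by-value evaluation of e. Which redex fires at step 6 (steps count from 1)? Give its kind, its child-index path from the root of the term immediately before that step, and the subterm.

Answer: let at 0.0 : (let v = 5 in (\w.true))

Trace:
step 0: (if ((true && (let x = false in x)) && (7 < 0)) then ((let y = (if true then 9 else 5) in (\z.0)) (\u.(0 == 5))) else (if ((let v = 5 in (\w.true)) (if true then 6 else 0)) then ((if false then 8 else 5) + (6 - 2)) else ((0 + 2) * (6 * 9))))
step 1: [let@0.0.1] (if ((true && false) && (7 < 0)) then ((let y = (if true then 9 else 5) in (\z.0)) (\u.(0 == 5))) else (if ((let v = 5 in (\w.true)) (if true then 6 else 0)) then ((if false then 8 else 5) + (6 - 2)) else ((0 + 2) * (6 * 9))))
step 2: [delta@0.0] (if (false && (7 < 0)) then ((let y = (if true then 9 else 5) in (\z.0)) (\u.(0 == 5))) else (if ((let v = 5 in (\w.true)) (if true then 6 else 0)) then ((if false then 8 else 5) + (6 - 2)) else ((0 + 2) * (6 * 9))))
step 3: [delta@0.1] (if (false && false) then ((let y = (if true then 9 else 5) in (\z.0)) (\u.(0 == 5))) else (if ((let v = 5 in (\w.true)) (if true then 6 else 0)) then ((if false then 8 else 5) + (6 - 2)) else ((0 + 2) * (6 * 9))))
step 4: [delta@0] (if false then ((let y = (if true then 9 else 5) in (\z.0)) (\u.(0 == 5))) else (if ((let v = 5 in (\w.true)) (if true then 6 else 0)) then ((if false then 8 else 5) + (6 - 2)) else ((0 + 2) * (6 * 9))))
step 5: [if@root] (if ((let v = 5 in (\w.true)) (if true then 6 else 0)) then ((if false then 8 else 5) + (6 - 2)) else ((0 + 2) * (6 * 9)))
step 6: [let@0.0] (if ((\w.true) (if true then 6 else 0)) then ((if false then 8 else 5) + (6 - 2)) else ((0 + 2) * (6 * 9)))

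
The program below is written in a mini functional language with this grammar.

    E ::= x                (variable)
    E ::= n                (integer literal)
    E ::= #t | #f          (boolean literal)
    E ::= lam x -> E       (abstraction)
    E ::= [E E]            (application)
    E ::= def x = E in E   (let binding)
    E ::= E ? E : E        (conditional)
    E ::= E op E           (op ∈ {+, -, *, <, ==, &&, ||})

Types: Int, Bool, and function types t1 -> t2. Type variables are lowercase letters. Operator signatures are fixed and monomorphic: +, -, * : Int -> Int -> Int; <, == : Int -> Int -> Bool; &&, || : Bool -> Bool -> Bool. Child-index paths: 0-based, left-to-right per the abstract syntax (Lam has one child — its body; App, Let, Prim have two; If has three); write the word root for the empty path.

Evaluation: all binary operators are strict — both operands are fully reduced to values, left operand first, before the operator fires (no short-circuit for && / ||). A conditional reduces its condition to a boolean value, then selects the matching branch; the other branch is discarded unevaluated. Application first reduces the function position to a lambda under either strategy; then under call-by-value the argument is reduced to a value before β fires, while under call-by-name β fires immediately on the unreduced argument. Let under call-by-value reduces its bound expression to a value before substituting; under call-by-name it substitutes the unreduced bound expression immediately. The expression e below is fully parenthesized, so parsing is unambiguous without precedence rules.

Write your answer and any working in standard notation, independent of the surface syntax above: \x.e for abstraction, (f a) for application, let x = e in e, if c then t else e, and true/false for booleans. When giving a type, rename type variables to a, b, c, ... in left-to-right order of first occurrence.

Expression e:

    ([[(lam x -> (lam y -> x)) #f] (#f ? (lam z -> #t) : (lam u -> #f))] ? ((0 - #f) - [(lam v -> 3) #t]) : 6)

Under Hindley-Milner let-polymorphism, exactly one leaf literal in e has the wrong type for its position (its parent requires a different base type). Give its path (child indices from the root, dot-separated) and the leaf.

Working:
x : a
\y._ : b -> a
\x._ : a -> b -> a
  unify a -> b -> a ~ Bool -> c
  unify a ~ Bool
  unify b -> Bool ~ c
_ _ : b -> Bool
  unify Bool ~ Bool
\z._ : d -> Bool
\u._ : e -> Bool
  unify d -> Bool ~ e -> Bool
  unify d ~ e
  unify Bool ~ Bool
  unify b -> Bool ~ (e -> Bool) -> f
  unify b ~ e -> Bool
  unify Bool ~ f
_ _ : Bool
  unify Bool ~ Bool
  unify Int ~ Int
  unify Bool ~ Int
  FAIL: mismatch Bool ~ Int

Answer: 1.0.1 : false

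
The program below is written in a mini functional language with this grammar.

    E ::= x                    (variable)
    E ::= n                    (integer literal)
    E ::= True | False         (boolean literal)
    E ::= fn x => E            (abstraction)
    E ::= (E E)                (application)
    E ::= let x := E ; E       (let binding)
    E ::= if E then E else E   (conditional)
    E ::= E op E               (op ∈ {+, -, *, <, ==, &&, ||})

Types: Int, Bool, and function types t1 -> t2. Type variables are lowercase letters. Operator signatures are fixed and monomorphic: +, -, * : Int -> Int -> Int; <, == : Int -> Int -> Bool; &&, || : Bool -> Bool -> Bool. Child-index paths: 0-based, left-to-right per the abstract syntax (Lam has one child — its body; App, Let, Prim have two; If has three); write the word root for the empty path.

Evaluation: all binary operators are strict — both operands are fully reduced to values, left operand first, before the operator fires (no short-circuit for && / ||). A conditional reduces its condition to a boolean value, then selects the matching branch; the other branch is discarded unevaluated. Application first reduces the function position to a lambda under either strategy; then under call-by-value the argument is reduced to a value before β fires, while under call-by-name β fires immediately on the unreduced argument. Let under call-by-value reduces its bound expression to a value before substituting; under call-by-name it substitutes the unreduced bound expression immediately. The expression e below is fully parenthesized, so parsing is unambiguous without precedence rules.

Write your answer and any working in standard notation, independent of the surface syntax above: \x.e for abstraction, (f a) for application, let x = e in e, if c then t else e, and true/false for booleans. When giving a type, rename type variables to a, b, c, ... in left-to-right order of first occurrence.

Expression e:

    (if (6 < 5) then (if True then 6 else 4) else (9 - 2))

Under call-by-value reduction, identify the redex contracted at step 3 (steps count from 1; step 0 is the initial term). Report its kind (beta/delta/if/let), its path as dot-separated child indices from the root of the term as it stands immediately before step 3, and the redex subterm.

Answer: delta at root : (9 - 2)

Derivation:
step 0: (if (6 < 5) then (if true then 6 else 4) else (9 - 2))
step 1: [delta@0] (if false then (if true then 6 else 4) else (9 - 2))
step 2: [if@root] (9 - 2)
step 3: [delta@root] 7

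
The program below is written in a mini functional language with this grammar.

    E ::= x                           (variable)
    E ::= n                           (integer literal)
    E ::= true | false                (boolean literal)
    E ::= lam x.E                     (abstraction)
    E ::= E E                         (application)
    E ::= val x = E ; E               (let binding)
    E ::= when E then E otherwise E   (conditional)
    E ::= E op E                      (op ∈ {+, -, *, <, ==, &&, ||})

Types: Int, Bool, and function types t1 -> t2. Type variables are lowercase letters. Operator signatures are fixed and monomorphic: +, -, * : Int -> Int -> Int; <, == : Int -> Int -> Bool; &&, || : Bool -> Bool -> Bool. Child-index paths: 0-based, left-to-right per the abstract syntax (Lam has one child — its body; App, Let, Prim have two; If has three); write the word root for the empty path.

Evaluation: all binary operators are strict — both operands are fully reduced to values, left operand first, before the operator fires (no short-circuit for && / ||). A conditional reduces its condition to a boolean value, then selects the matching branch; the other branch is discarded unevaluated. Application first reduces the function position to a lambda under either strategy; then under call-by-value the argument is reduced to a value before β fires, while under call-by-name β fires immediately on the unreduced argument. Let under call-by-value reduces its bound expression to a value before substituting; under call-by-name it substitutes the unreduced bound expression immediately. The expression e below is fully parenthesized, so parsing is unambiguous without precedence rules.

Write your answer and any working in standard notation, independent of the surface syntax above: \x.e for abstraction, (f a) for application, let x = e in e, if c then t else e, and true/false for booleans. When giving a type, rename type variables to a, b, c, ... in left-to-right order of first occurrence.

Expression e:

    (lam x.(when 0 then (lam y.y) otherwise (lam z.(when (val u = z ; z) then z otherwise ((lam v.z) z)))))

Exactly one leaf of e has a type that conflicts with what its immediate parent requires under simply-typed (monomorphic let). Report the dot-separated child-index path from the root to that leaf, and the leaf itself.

Trace:
  unify Int ~ Bool
  FAIL: mismatch Int ~ Bool

Answer: 0.0 : 0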